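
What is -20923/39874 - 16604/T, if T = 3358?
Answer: -366163665/66948446 ≈ -5.4693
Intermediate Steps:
-20923/39874 - 16604/T = -20923/39874 - 16604/3358 = -20923*1/39874 - 16604*1/3358 = -20923/39874 - 8302/1679 = -366163665/66948446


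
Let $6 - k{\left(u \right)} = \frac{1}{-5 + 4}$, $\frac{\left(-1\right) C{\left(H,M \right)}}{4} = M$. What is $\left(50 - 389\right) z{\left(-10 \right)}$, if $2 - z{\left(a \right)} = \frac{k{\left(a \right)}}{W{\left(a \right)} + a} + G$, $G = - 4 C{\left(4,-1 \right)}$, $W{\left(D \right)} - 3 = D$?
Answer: $- \frac{106107}{17} \approx -6241.6$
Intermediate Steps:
$C{\left(H,M \right)} = - 4 M$
$k{\left(u \right)} = 7$ ($k{\left(u \right)} = 6 - \frac{1}{-5 + 4} = 6 - \frac{1}{-1} = 6 - -1 = 6 + 1 = 7$)
$W{\left(D \right)} = 3 + D$
$G = -16$ ($G = - 4 \left(\left(-4\right) \left(-1\right)\right) = \left(-4\right) 4 = -16$)
$z{\left(a \right)} = 18 - \frac{7}{3 + 2 a}$ ($z{\left(a \right)} = 2 - \left(\frac{7}{\left(3 + a\right) + a} - 16\right) = 2 - \left(\frac{7}{3 + 2 a} - 16\right) = 2 - \left(-16 + \frac{7}{3 + 2 a}\right) = 2 + \left(16 - \frac{7}{3 + 2 a}\right) = 18 - \frac{7}{3 + 2 a}$)
$\left(50 - 389\right) z{\left(-10 \right)} = \left(50 - 389\right) \frac{47 + 36 \left(-10\right)}{3 + 2 \left(-10\right)} = - 339 \frac{47 - 360}{3 - 20} = - 339 \frac{1}{-17} \left(-313\right) = - 339 \left(\left(- \frac{1}{17}\right) \left(-313\right)\right) = \left(-339\right) \frac{313}{17} = - \frac{106107}{17}$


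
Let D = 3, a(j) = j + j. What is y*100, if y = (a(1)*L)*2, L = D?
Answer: 1200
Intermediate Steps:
a(j) = 2*j
L = 3
y = 12 (y = ((2*1)*3)*2 = (2*3)*2 = 6*2 = 12)
y*100 = 12*100 = 1200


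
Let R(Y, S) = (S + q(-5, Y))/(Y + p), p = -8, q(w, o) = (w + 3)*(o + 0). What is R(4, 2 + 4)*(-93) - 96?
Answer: -285/2 ≈ -142.50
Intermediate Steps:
q(w, o) = o*(3 + w) (q(w, o) = (3 + w)*o = o*(3 + w))
R(Y, S) = (S - 2*Y)/(-8 + Y) (R(Y, S) = (S + Y*(3 - 5))/(Y - 8) = (S + Y*(-2))/(-8 + Y) = (S - 2*Y)/(-8 + Y))
R(4, 2 + 4)*(-93) - 96 = (((2 + 4) - 2*4)/(-8 + 4))*(-93) - 96 = ((6 - 8)/(-4))*(-93) - 96 = -1/4*(-2)*(-93) - 96 = (1/2)*(-93) - 96 = -93/2 - 96 = -285/2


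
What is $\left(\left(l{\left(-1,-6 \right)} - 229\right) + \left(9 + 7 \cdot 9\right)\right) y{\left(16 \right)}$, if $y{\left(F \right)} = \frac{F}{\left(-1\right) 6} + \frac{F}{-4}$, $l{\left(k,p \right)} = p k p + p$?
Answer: $\frac{3980}{3} \approx 1326.7$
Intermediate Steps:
$l{\left(k,p \right)} = p + k p^{2}$ ($l{\left(k,p \right)} = k p p + p = k p^{2} + p = p + k p^{2}$)
$y{\left(F \right)} = - \frac{5 F}{12}$ ($y{\left(F \right)} = \frac{F}{-6} + F \left(- \frac{1}{4}\right) = F \left(- \frac{1}{6}\right) - \frac{F}{4} = - \frac{F}{6} - \frac{F}{4} = - \frac{5 F}{12}$)
$\left(\left(l{\left(-1,-6 \right)} - 229\right) + \left(9 + 7 \cdot 9\right)\right) y{\left(16 \right)} = \left(\left(- 6 \left(1 - -6\right) - 229\right) + \left(9 + 7 \cdot 9\right)\right) \left(\left(- \frac{5}{12}\right) 16\right) = \left(\left(- 6 \left(1 + 6\right) - 229\right) + \left(9 + 63\right)\right) \left(- \frac{20}{3}\right) = \left(\left(\left(-6\right) 7 - 229\right) + 72\right) \left(- \frac{20}{3}\right) = \left(\left(-42 - 229\right) + 72\right) \left(- \frac{20}{3}\right) = \left(-271 + 72\right) \left(- \frac{20}{3}\right) = \left(-199\right) \left(- \frac{20}{3}\right) = \frac{3980}{3}$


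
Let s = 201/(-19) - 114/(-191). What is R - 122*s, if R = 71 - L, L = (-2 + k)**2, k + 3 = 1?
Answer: 4619045/3629 ≈ 1272.8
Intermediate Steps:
k = -2 (k = -3 + 1 = -2)
s = -36225/3629 (s = 201*(-1/19) - 114*(-1/191) = -201/19 + 114/191 = -36225/3629 ≈ -9.9821)
L = 16 (L = (-2 - 2)**2 = (-4)**2 = 16)
R = 55 (R = 71 - 1*16 = 71 - 16 = 55)
R - 122*s = 55 - 122*(-36225/3629) = 55 + 4419450/3629 = 4619045/3629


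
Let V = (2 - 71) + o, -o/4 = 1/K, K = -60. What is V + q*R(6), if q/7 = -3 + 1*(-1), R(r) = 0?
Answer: -1034/15 ≈ -68.933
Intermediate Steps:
q = -28 (q = 7*(-3 + 1*(-1)) = 7*(-3 - 1) = 7*(-4) = -28)
o = 1/15 (o = -4/(-60) = -4*(-1/60) = 1/15 ≈ 0.066667)
V = -1034/15 (V = (2 - 71) + 1/15 = -69 + 1/15 = -1034/15 ≈ -68.933)
V + q*R(6) = -1034/15 - 28*0 = -1034/15 + 0 = -1034/15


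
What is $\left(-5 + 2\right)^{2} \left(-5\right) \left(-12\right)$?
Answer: $540$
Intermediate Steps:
$\left(-5 + 2\right)^{2} \left(-5\right) \left(-12\right) = \left(-3\right)^{2} \left(-5\right) \left(-12\right) = 9 \left(-5\right) \left(-12\right) = \left(-45\right) \left(-12\right) = 540$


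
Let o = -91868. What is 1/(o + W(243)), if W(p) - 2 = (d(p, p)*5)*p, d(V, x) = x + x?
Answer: 1/498624 ≈ 2.0055e-6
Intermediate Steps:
d(V, x) = 2*x
W(p) = 2 + 10*p² (W(p) = 2 + ((2*p)*5)*p = 2 + (10*p)*p = 2 + 10*p²)
1/(o + W(243)) = 1/(-91868 + (2 + 10*243²)) = 1/(-91868 + (2 + 10*59049)) = 1/(-91868 + (2 + 590490)) = 1/(-91868 + 590492) = 1/498624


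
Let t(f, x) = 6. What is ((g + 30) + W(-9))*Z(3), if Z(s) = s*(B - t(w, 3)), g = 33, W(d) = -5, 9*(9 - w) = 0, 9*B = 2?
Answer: -3016/3 ≈ -1005.3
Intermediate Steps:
B = 2/9 (B = (⅑)*2 = 2/9 ≈ 0.22222)
w = 9 (w = 9 - ⅑*0 = 9 + 0 = 9)
Z(s) = -52*s/9 (Z(s) = s*(2/9 - 1*6) = s*(2/9 - 6) = s*(-52/9) = -52*s/9)
((g + 30) + W(-9))*Z(3) = ((33 + 30) - 5)*(-52/9*3) = (63 - 5)*(-52/3) = 58*(-52/3) = -3016/3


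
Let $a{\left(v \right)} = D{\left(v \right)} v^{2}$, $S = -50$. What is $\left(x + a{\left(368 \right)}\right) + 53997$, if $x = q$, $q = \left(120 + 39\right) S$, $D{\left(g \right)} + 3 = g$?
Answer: $49475807$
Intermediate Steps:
$D{\left(g \right)} = -3 + g$
$a{\left(v \right)} = v^{2} \left(-3 + v\right)$ ($a{\left(v \right)} = \left(-3 + v\right) v^{2} = v^{2} \left(-3 + v\right)$)
$q = -7950$ ($q = \left(120 + 39\right) \left(-50\right) = 159 \left(-50\right) = -7950$)
$x = -7950$
$\left(x + a{\left(368 \right)}\right) + 53997 = \left(-7950 + 368^{2} \left(-3 + 368\right)\right) + 53997 = \left(-7950 + 135424 \cdot 365\right) + 53997 = \left(-7950 + 49429760\right) + 53997 = 49421810 + 53997 = 49475807$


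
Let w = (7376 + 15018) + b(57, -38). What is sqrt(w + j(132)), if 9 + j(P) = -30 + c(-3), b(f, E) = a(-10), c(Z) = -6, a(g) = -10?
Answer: sqrt(22339) ≈ 149.46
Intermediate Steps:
b(f, E) = -10
j(P) = -45 (j(P) = -9 + (-30 - 6) = -9 - 36 = -45)
w = 22384 (w = (7376 + 15018) - 10 = 22394 - 10 = 22384)
sqrt(w + j(132)) = sqrt(22384 - 45) = sqrt(22339)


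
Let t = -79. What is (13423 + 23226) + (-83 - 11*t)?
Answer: 37435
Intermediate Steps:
(13423 + 23226) + (-83 - 11*t) = (13423 + 23226) + (-83 - 11*(-79)) = 36649 + (-83 + 869) = 36649 + 786 = 37435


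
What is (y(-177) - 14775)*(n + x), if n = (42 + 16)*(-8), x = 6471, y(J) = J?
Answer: -89816664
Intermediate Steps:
n = -464 (n = 58*(-8) = -464)
(y(-177) - 14775)*(n + x) = (-177 - 14775)*(-464 + 6471) = -14952*6007 = -89816664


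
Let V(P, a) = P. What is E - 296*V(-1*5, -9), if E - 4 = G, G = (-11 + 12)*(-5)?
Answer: 1479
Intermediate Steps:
G = -5 (G = 1*(-5) = -5)
E = -1 (E = 4 - 5 = -1)
E - 296*V(-1*5, -9) = -1 - (-296)*5 = -1 - 296*(-5) = -1 + 1480 = 1479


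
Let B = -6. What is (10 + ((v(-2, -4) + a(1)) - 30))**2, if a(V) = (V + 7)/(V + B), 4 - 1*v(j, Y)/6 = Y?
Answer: 17424/25 ≈ 696.96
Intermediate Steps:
v(j, Y) = 24 - 6*Y
a(V) = (7 + V)/(-6 + V) (a(V) = (V + 7)/(V - 6) = (7 + V)/(-6 + V))
(10 + ((v(-2, -4) + a(1)) - 30))**2 = (10 + (((24 - 6*(-4)) + (7 + 1)/(-6 + 1)) - 30))**2 = (10 + (((24 + 24) + 8/(-5)) - 30))**2 = (10 + ((48 - 1/5*8) - 30))**2 = (10 + ((48 - 8/5) - 30))**2 = (10 + (232/5 - 30))**2 = (10 + 82/5)**2 = (132/5)**2 = 17424/25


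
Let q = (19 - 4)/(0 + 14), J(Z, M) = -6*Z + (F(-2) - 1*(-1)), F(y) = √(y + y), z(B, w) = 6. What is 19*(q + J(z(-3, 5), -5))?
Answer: -9025/14 + 38*I ≈ -644.64 + 38.0*I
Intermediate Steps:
F(y) = √2*√y (F(y) = √(2*y) = √2*√y)
J(Z, M) = 1 - 6*Z + 2*I (J(Z, M) = -6*Z + (√2*√(-2) - 1*(-1)) = -6*Z + (√2*(I*√2) + 1) = -6*Z + (2*I + 1) = -6*Z + (1 + 2*I) = 1 - 6*Z + 2*I)
q = 15/14 ≈ 1.0714
19*(q + J(z(-3, 5), -5)) = 19*(15/14 + (1 - 6*6 + 2*I)) = 19*(15/14 + (1 - 36 + 2*I)) = 19*(15/14 + (-35 + 2*I)) = 19*(-475/14 + 2*I) = -9025/14 + 38*I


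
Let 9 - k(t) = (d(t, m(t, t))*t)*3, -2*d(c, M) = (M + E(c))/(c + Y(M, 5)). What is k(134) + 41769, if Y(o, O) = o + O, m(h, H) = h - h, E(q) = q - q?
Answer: 41778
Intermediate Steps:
E(q) = 0
m(h, H) = 0
Y(o, O) = O + o
d(c, M) = -M/(2*(5 + M + c)) (d(c, M) = -(M + 0)/(2*(c + (5 + M))) = -M/(2*(5 + M + c)))
k(t) = 9 (k(t) = 9 - (-1*0/(10 + 2*0 + 2*t))*t*3 = 9 - (-1*0/(10 + 0 + 2*t))*t*3 = 9 - (-1*0/(10 + 2*t))*t*3 = 9 - 0*t*3 = 9 - 0*3 = 9 - 1*0 = 9 + 0 = 9)
k(134) + 41769 = 9 + 41769 = 41778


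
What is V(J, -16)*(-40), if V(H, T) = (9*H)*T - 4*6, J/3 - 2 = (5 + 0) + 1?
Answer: 139200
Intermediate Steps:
J = 24 (J = 6 + 3*((5 + 0) + 1) = 6 + 3*(5 + 1) = 6 + 3*6 = 6 + 18 = 24)
V(H, T) = -24 + 9*H*T (V(H, T) = 9*H*T - 24 = -24 + 9*H*T)
V(J, -16)*(-40) = (-24 + 9*24*(-16))*(-40) = (-24 - 3456)*(-40) = -3480*(-40) = 139200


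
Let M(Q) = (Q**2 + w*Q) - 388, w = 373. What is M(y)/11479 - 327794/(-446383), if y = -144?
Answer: -11130375086/5124030457 ≈ -2.1722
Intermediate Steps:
M(Q) = -388 + Q**2 + 373*Q (M(Q) = (Q**2 + 373*Q) - 388 = -388 + Q**2 + 373*Q)
M(y)/11479 - 327794/(-446383) = (-388 + (-144)**2 + 373*(-144))/11479 - 327794/(-446383) = (-388 + 20736 - 53712)*(1/11479) - 327794*(-1/446383) = -33364*1/11479 + 327794/446383 = -33364/11479 + 327794/446383 = -11130375086/5124030457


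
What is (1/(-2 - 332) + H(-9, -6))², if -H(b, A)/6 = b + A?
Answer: 903543481/111556 ≈ 8099.5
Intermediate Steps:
H(b, A) = -6*A - 6*b (H(b, A) = -6*(b + A) = -6*(A + b) = -6*A - 6*b)
(1/(-2 - 332) + H(-9, -6))² = (1/(-2 - 332) + (-6*(-6) - 6*(-9)))² = (1/(-334) + (36 + 54))² = (-1/334 + 90)² = (30059/334)² = 903543481/111556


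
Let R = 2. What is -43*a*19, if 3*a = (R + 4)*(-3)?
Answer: 4902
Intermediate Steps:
a = -6 (a = ((2 + 4)*(-3))/3 = (6*(-3))/3 = (⅓)*(-18) = -6)
-43*a*19 = -43*(-6)*19 = 258*19 = 4902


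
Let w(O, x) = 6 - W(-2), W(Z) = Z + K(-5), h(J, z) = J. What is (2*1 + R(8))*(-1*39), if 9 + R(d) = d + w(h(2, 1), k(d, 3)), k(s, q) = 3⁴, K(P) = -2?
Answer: -429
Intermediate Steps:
W(Z) = -2 + Z (W(Z) = Z - 2 = -2 + Z)
k(s, q) = 81
w(O, x) = 10 (w(O, x) = 6 - (-2 - 2) = 6 - 1*(-4) = 6 + 4 = 10)
R(d) = 1 + d (R(d) = -9 + (d + 10) = -9 + (10 + d) = 1 + d)
(2*1 + R(8))*(-1*39) = (2*1 + (1 + 8))*(-1*39) = (2 + 9)*(-39) = 11*(-39) = -429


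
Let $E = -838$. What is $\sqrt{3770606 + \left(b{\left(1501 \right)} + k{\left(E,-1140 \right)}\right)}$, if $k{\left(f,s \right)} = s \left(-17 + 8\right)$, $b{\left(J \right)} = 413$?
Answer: $\sqrt{3781279} \approx 1944.6$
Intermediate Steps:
$k{\left(f,s \right)} = - 9 s$ ($k{\left(f,s \right)} = s \left(-9\right) = - 9 s$)
$\sqrt{3770606 + \left(b{\left(1501 \right)} + k{\left(E,-1140 \right)}\right)} = \sqrt{3770606 + \left(413 - -10260\right)} = \sqrt{3770606 + \left(413 + 10260\right)} = \sqrt{3770606 + 10673} = \sqrt{3781279}$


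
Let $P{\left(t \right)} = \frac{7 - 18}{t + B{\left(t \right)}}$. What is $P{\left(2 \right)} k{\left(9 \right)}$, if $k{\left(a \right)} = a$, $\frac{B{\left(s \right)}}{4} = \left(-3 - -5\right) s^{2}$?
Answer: $- \frac{99}{34} \approx -2.9118$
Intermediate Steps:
$B{\left(s \right)} = 8 s^{2}$ ($B{\left(s \right)} = 4 \left(-3 - -5\right) s^{2} = 4 \left(-3 + 5\right) s^{2} = 4 \cdot 2 s^{2} = 8 s^{2}$)
$P{\left(t \right)} = - \frac{11}{t + 8 t^{2}}$ ($P{\left(t \right)} = \frac{7 - 18}{t + 8 t^{2}} = - \frac{11}{t + 8 t^{2}}$)
$P{\left(2 \right)} k{\left(9 \right)} = - \frac{11}{2 \left(1 + 8 \cdot 2\right)} 9 = \left(-11\right) \frac{1}{2} \frac{1}{1 + 16} \cdot 9 = \left(-11\right) \frac{1}{2} \cdot \frac{1}{17} \cdot 9 = \left(- \frac{11}{34}\right) 9 = - \frac{99}{34}$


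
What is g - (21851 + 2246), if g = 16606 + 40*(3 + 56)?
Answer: -5131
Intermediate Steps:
g = 18966 (g = 16606 + 40*59 = 16606 + 2360 = 18966)
g - (21851 + 2246) = 18966 - (21851 + 2246) = 18966 - 1*24097 = 18966 - 24097 = -5131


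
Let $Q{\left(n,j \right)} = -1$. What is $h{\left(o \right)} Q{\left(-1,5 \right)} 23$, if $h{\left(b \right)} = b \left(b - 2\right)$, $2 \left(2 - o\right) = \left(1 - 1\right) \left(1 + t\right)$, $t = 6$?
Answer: $0$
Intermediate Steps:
$o = 2$ ($o = 2 - \frac{\left(1 - 1\right) \left(1 + 6\right)}{2} = 2 - \frac{0 \cdot 7}{2} = 2 - 0 = 2 + 0 = 2$)
$h{\left(b \right)} = b \left(-2 + b\right)$
$h{\left(o \right)} Q{\left(-1,5 \right)} 23 = 2 \left(-2 + 2\right) \left(-1\right) 23 = 2 \cdot 0 \left(-1\right) 23 = 0 \left(-1\right) 23 = 0 \cdot 23 = 0$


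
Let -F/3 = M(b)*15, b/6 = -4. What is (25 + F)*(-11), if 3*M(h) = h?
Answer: -4235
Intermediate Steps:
b = -24 (b = 6*(-4) = -24)
M(h) = h/3
F = 360 (F = -3*(⅓)*(-24)*15 = -(-24)*15 = -3*(-120) = 360)
(25 + F)*(-11) = (25 + 360)*(-11) = 385*(-11) = -4235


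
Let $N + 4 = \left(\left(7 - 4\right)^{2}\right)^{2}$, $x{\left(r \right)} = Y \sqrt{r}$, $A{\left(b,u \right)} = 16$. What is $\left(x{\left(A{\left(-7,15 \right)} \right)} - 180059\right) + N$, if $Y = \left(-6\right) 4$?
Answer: $-180078$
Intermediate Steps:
$Y = -24$
$x{\left(r \right)} = - 24 \sqrt{r}$
$N = 77$ ($N = -4 + \left(\left(7 - 4\right)^{2}\right)^{2} = -4 + \left(3^{2}\right)^{2} = -4 + 9^{2} = -4 + 81 = 77$)
$\left(x{\left(A{\left(-7,15 \right)} \right)} - 180059\right) + N = \left(- 24 \sqrt{16} - 180059\right) + 77 = \left(\left(-24\right) 4 - 180059\right) + 77 = \left(-96 - 180059\right) + 77 = -180155 + 77 = -180078$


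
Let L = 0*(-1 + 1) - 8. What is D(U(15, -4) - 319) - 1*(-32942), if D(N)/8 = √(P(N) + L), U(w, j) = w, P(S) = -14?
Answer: 32942 + 8*I*√22 ≈ 32942.0 + 37.523*I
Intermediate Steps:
L = -8 (L = 0*0 - 8 = 0 - 8 = -8)
D(N) = 8*I*√22 (D(N) = 8*√(-14 - 8) = 8*√(-22) = 8*(I*√22) = 8*I*√22)
D(U(15, -4) - 319) - 1*(-32942) = 8*I*√22 - 1*(-32942) = 8*I*√22 + 32942 = 32942 + 8*I*√22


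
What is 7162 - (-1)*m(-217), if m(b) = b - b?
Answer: 7162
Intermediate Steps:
m(b) = 0
7162 - (-1)*m(-217) = 7162 - (-1)*0 = 7162 - 1*0 = 7162 + 0 = 7162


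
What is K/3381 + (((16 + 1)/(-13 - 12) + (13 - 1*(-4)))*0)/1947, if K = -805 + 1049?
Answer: 244/3381 ≈ 0.072168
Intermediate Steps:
K = 244
K/3381 + (((16 + 1)/(-13 - 12) + (13 - 1*(-4)))*0)/1947 = 244/3381 + (((16 + 1)/(-13 - 12) + (13 - 1*(-4)))*0)/1947 = 244*(1/3381) + ((17/(-25) + (13 + 4))*0)*(1/1947) = 244/3381 + ((17*(-1/25) + 17)*0)*(1/1947) = 244/3381 + ((-17/25 + 17)*0)*(1/1947) = 244/3381 + ((408/25)*0)*(1/1947) = 244/3381 + 0*(1/1947) = 244/3381 + 0 = 244/3381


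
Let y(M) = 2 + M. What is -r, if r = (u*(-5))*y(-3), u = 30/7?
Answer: -150/7 ≈ -21.429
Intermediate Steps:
u = 30/7 (u = 30*(⅐) = 30/7 ≈ 4.2857)
r = 150/7 (r = ((30/7)*(-5))*(2 - 3) = -150/7*(-1) = 150/7 ≈ 21.429)
-r = -1*150/7 = -150/7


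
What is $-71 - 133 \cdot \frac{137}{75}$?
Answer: $- \frac{23546}{75} \approx -313.95$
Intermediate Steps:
$-71 - 133 \cdot \frac{137}{75} = -71 - 133 \cdot 137 \cdot \frac{1}{75} = -71 - \frac{18221}{75} = - \frac{23546}{75}$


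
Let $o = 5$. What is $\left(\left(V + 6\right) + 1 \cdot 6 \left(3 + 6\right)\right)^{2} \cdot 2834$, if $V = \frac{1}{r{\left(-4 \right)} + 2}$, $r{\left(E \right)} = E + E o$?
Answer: $\frac{2465241337}{242} \approx 1.0187 \cdot 10^{7}$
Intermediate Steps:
$r{\left(E \right)} = 6 E$ ($r{\left(E \right)} = E + E 5 = E + 5 E = 6 E$)
$V = - \frac{1}{22}$ ($V = \frac{1}{6 \left(-4\right) + 2} = \frac{1}{-24 + 2} = \frac{1}{-22} = - \frac{1}{22} \approx -0.045455$)
$\left(\left(V + 6\right) + 1 \cdot 6 \left(3 + 6\right)\right)^{2} \cdot 2834 = \left(\left(- \frac{1}{22} + 6\right) + 1 \cdot 6 \left(3 + 6\right)\right)^{2} \cdot 2834 = \left(\frac{131}{22} + 6 \cdot 9\right)^{2} \cdot 2834 = \left(\frac{131}{22} + 54\right)^{2} \cdot 2834 = \left(\frac{1319}{22}\right)^{2} \cdot 2834 = \frac{1739761}{484} \cdot 2834 = \frac{2465241337}{242}$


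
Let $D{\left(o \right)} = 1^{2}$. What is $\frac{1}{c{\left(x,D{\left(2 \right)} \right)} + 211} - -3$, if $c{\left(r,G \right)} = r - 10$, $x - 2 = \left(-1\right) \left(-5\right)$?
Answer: $\frac{625}{208} \approx 3.0048$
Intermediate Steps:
$D{\left(o \right)} = 1$
$x = 7$ ($x = 2 - -5 = 2 + 5 = 7$)
$c{\left(r,G \right)} = -10 + r$
$\frac{1}{c{\left(x,D{\left(2 \right)} \right)} + 211} - -3 = \frac{1}{\left(-10 + 7\right) + 211} - -3 = \frac{1}{-3 + 211} + 3 = \frac{1}{208} + 3 = \frac{625}{208}$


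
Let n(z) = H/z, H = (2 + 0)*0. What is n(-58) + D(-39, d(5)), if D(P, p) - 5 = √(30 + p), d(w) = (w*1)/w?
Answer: 5 + √31 ≈ 10.568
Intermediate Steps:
d(w) = 1 (d(w) = w/w = 1)
H = 0 (H = 2*0 = 0)
D(P, p) = 5 + √(30 + p)
n(z) = 0 (n(z) = 0/z = 0)
n(-58) + D(-39, d(5)) = 0 + (5 + √(30 + 1)) = 0 + (5 + √31) = 5 + √31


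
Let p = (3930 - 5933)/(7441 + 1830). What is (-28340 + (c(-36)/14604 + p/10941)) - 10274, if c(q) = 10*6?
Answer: -4766712115485214/123445191387 ≈ -38614.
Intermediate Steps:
p = -2003/9271 ≈ -0.21605
c(q) = 60
(-28340 + (c(-36)/14604 + p/10941)) - 10274 = (-28340 + (60/14604 - 2003/9271/10941)) - 10274 = (-28340 + (60*(1/14604) - 2003/9271*1/10941)) - 10274 = (-28340 + (5/1217 - 2003/101434011)) - 10274 = (-28340 + 504732404/123445191387) - 10274 = -3498436219175176/123445191387 - 10274 = -4766712115485214/123445191387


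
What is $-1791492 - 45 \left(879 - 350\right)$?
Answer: $-1815297$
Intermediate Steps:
$-1791492 - 45 \left(879 - 350\right) = -1791492 - 23805 = -1815297$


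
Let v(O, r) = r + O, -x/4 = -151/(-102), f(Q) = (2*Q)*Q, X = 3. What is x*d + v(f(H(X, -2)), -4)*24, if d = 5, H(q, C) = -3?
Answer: 15626/51 ≈ 306.39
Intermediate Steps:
f(Q) = 2*Q**2
x = -302/51 (x = -(-604)/(-102) = -(-604)*(-1)/102 = -4*151/102 = -302/51 ≈ -5.9216)
v(O, r) = O + r
x*d + v(f(H(X, -2)), -4)*24 = -302/51*5 + (2*(-3)**2 - 4)*24 = -1510/51 + (2*9 - 4)*24 = -1510/51 + (18 - 4)*24 = -1510/51 + 14*24 = -1510/51 + 336 = 15626/51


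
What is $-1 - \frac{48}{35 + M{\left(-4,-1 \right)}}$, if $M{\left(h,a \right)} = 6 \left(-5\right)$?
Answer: $- \frac{53}{5} \approx -10.6$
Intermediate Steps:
$M{\left(h,a \right)} = -30$
$-1 - \frac{48}{35 + M{\left(-4,-1 \right)}} = -1 - \frac{48}{35 - 30} = -1 - \frac{48}{5} = - \frac{53}{5}$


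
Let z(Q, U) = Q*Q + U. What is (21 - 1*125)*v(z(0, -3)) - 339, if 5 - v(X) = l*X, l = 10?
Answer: -3979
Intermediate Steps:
z(Q, U) = U + Q**2 (z(Q, U) = Q**2 + U = U + Q**2)
v(X) = 5 - 10*X
(21 - 1*125)*v(z(0, -3)) - 339 = (21 - 1*125)*(5 - 10*(-3 + 0**2)) - 339 = (21 - 125)*(5 - 10*(-3 + 0)) - 339 = -104*(5 - 10*(-3)) - 339 = -104*(5 + 30) - 339 = -104*35 - 339 = -3640 - 339 = -3979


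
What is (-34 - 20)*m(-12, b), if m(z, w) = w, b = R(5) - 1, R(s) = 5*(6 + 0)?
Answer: -1566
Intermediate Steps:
R(s) = 30 (R(s) = 5*6 = 30)
b = 29 (b = 30 - 1 = 29)
(-34 - 20)*m(-12, b) = (-34 - 20)*29 = -54*29 = -1566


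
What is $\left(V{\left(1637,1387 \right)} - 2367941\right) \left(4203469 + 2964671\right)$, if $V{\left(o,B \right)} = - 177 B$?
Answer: $-18733503801600$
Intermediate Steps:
$\left(V{\left(1637,1387 \right)} - 2367941\right) \left(4203469 + 2964671\right) = \left(\left(-177\right) 1387 - 2367941\right) \left(4203469 + 2964671\right) = \left(-245499 - 2367941\right) 7168140 = \left(-2613440\right) 7168140 = -18733503801600$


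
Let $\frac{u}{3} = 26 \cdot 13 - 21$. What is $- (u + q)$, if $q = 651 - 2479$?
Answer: $877$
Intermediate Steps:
$q = -1828$ ($q = 651 - 2479 = -1828$)
$u = 951$ ($u = 3 \left(26 \cdot 13 - 21\right) = 3 \left(338 - 21\right) = 3 \cdot 317 = 951$)
$- (u + q) = - (951 - 1828) = \left(-1\right) \left(-877\right) = 877$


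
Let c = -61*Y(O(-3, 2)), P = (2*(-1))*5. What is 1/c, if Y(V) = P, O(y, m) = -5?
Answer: 1/610 ≈ 0.0016393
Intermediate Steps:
P = -10 (P = -2*5 = -10)
Y(V) = -10
c = 610 (c = -61*(-10) = 610)
1/c = 1/610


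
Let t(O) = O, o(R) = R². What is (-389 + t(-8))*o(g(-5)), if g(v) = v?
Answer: -9925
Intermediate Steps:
(-389 + t(-8))*o(g(-5)) = (-389 - 8)*(-5)² = -397*25 = -9925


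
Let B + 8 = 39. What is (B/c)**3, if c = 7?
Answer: 29791/343 ≈ 86.854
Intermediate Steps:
B = 31 (B = -8 + 39 = 31)
(B/c)**3 = (31/7)**3 = 29791/343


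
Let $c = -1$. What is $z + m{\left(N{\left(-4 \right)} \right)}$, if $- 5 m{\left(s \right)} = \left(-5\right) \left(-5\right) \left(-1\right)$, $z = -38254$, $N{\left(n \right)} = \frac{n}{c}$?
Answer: $-38249$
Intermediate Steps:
$N{\left(n \right)} = - n$ ($N{\left(n \right)} = \frac{n}{-1} = n \left(-1\right) = - n$)
$m{\left(s \right)} = 5$ ($m{\left(s \right)} = - \frac{\left(-5\right) \left(-5\right) \left(-1\right)}{5} = - \frac{25 \left(-1\right)}{5} = \left(- \frac{1}{5}\right) \left(-25\right) = 5$)
$z + m{\left(N{\left(-4 \right)} \right)} = -38254 + 5 = -38249$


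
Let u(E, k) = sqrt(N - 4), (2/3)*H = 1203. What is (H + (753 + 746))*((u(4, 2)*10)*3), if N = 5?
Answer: 99105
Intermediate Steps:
H = 3609/2 (H = (3/2)*1203 = 3609/2 ≈ 1804.5)
u(E, k) = 1 (u(E, k) = sqrt(5 - 4) = sqrt(1) = 1)
(H + (753 + 746))*((u(4, 2)*10)*3) = (3609/2 + (753 + 746))*((1*10)*3) = (3609/2 + 1499)*(10*3) = (6607/2)*30 = 99105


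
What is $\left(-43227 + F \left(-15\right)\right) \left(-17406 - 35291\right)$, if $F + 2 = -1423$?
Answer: $1151534844$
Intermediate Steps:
$F = -1425$ ($F = -2 - 1423 = -1425$)
$\left(-43227 + F \left(-15\right)\right) \left(-17406 - 35291\right) = \left(-43227 - -21375\right) \left(-17406 - 35291\right) = \left(-43227 + 21375\right) \left(-52697\right) = \left(-21852\right) \left(-52697\right) = 1151534844$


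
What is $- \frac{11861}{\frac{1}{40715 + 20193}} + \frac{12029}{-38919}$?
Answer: $- \frac{28116244931201}{38919} \approx -7.2243 \cdot 10^{8}$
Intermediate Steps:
$- \frac{11861}{\frac{1}{40715 + 20193}} + \frac{12029}{-38919} = - \frac{11861}{\frac{1}{60908}} + 12029 \left(- \frac{1}{38919}\right) = - 11861 \frac{1}{\frac{1}{60908}} - \frac{12029}{38919} = \left(-11861\right) 60908 - \frac{12029}{38919} = -722429788 - \frac{12029}{38919} = - \frac{28116244931201}{38919}$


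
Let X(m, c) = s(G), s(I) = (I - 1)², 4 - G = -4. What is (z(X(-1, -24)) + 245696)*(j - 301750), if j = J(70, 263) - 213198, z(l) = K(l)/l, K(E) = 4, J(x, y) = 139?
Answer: -6197841150372/49 ≈ -1.2649e+11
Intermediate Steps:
G = 8 (G = 4 - 1*(-4) = 4 + 4 = 8)
s(I) = (-1 + I)²
X(m, c) = 49 (X(m, c) = (-1 + 8)² = 7² = 49)
z(l) = 4/l
j = -213059 (j = 139 - 213198 = -213059)
(z(X(-1, -24)) + 245696)*(j - 301750) = (4/49 + 245696)*(-213059 - 301750) = (4*(1/49) + 245696)*(-514809) = (4/49 + 245696)*(-514809) = (12039108/49)*(-514809) = -6197841150372/49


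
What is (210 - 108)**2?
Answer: 10404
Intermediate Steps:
(210 - 108)**2 = 102**2 = 10404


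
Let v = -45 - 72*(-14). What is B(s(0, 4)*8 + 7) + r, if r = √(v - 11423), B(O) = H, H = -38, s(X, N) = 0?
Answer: -38 + 2*I*√2615 ≈ -38.0 + 102.27*I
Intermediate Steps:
B(O) = -38
v = 963 (v = -45 + 1008 = 963)
r = 2*I*√2615 (r = √(963 - 11423) = √(-10460) = 2*I*√2615 ≈ 102.27*I)
B(s(0, 4)*8 + 7) + r = -38 + 2*I*√2615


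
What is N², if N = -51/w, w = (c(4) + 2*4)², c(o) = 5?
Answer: 2601/28561 ≈ 0.091068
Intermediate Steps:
w = 169 (w = (5 + 2*4)² = (5 + 8)² = 13² = 169)
N = -51/169 ≈ -0.30177
N² = (-51/169)² = 2601/28561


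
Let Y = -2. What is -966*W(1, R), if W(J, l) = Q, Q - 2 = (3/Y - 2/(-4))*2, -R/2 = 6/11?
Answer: 0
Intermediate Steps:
R = -12/11 ≈ -1.0909
Q = 0 (Q = 2 + (3/(-2) - 2/(-4))*2 = 2 + (3*(-1/2) - 2*(-1/4))*2 = 2 + (-3/2 + 1/2)*2 = 2 - 1*2 = 2 - 2 = 0)
W(J, l) = 0
-966*W(1, R) = -966*0 = 0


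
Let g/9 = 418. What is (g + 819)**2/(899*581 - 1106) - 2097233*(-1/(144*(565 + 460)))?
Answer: 4190573907229/76931038800 ≈ 54.472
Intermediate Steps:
g = 3762 (g = 9*418 = 3762)
(g + 819)**2/(899*581 - 1106) - 2097233*(-1/(144*(565 + 460))) = (3762 + 819)**2/(899*581 - 1106) - 2097233*(-1/(144*(565 + 460))) = 4581**2/(522319 - 1106) - 2097233/(1025*(-144)) = 20985561/521213 - 2097233/(-147600) = 20985561*(1/521213) - 2097233*(-1/147600) = 20985561/521213 + 2097233/147600 = 4190573907229/76931038800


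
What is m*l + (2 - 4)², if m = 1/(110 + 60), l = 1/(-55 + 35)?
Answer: 13599/3400 ≈ 3.9997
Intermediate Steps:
l = -1/20 (l = 1/(-20) = -1/20 ≈ -0.050000)
m = 1/170 ≈ 0.0058824
m*l + (2 - 4)² = (1/170)*(-1/20) + (2 - 4)² = -1/3400 + (-2)² = -1/3400 + 4 = 13599/3400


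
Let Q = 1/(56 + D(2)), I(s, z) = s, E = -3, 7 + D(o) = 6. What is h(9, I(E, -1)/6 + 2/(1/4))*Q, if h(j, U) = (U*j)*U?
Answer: 405/44 ≈ 9.2045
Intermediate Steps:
D(o) = -1 (D(o) = -7 + 6 = -1)
h(j, U) = j*U²
Q = 1/55 (Q = 1/(56 - 1) = 1/55 ≈ 0.018182)
h(9, I(E, -1)/6 + 2/(1/4))*Q = (9*(-3/6 + 2/(1/4))²)*(1/55) = (9*(-3*⅙ + 2/(¼))²)*(1/55) = (9*(-½ + 2*4)²)*(1/55) = (9*(-½ + 8)²)*(1/55) = (9*(15/2)²)*(1/55) = (9*(225/4))*(1/55) = (2025/4)*(1/55) = 405/44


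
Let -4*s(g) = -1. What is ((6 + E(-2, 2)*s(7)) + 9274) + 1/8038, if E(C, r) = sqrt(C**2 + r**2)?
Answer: 74592641/8038 + sqrt(2)/2 ≈ 9280.7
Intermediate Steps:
s(g) = 1/4 (s(g) = -1/4*(-1) = 1/4)
((6 + E(-2, 2)*s(7)) + 9274) + 1/8038 = ((6 + sqrt((-2)**2 + 2**2)*(1/4)) + 9274) + 1/8038 = ((6 + sqrt(4 + 4)*(1/4)) + 9274) + 1/8038 = ((6 + sqrt(8)*(1/4)) + 9274) + 1/8038 = ((6 + (2*sqrt(2))*(1/4)) + 9274) + 1/8038 = ((6 + sqrt(2)/2) + 9274) + 1/8038 = (9280 + sqrt(2)/2) + 1/8038 = 74592641/8038 + sqrt(2)/2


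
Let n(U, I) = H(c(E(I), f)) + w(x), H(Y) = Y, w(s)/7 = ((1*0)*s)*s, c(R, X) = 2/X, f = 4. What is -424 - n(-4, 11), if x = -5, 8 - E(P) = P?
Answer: -849/2 ≈ -424.50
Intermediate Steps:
E(P) = 8 - P
w(s) = 0 (w(s) = 7*(((1*0)*s)*s) = 7*((0*s)*s) = 7*(0*s) = 7*0 = 0)
n(U, I) = ½ (n(U, I) = 2/4 + 0 = 2*(¼) + 0 = ½ + 0 = ½)
-424 - n(-4, 11) = -424 - 1*½ = -424 - ½ = -849/2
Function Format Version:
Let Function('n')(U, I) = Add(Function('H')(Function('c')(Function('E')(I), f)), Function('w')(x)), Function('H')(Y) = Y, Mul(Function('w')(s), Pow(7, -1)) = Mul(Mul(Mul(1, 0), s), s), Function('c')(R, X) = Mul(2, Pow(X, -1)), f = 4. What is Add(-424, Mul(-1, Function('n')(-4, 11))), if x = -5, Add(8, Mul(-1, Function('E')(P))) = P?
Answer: Rational(-849, 2) ≈ -424.50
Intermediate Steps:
Function('E')(P) = Add(8, Mul(-1, P))
Function('w')(s) = 0 (Function('w')(s) = Mul(7, Mul(Mul(Mul(1, 0), s), s)) = Mul(7, Mul(Mul(0, s), s)) = Mul(7, Mul(0, s)) = Mul(7, 0) = 0)
Function('n')(U, I) = Rational(1, 2) (Function('n')(U, I) = Add(Mul(2, Pow(4, -1)), 0) = Add(Mul(2, Rational(1, 4)), 0) = Add(Rational(1, 2), 0) = Rational(1, 2))
Add(-424, Mul(-1, Function('n')(-4, 11))) = Add(-424, Mul(-1, Rational(1, 2))) = Add(-424, Rational(-1, 2)) = Rational(-849, 2)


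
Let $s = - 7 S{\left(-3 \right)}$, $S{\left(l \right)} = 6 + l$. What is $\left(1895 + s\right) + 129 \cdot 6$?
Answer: $2648$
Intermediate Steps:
$s = -21$ ($s = - 7 \left(6 - 3\right) = \left(-7\right) 3 = -21$)
$\left(1895 + s\right) + 129 \cdot 6 = \left(1895 - 21\right) + 129 \cdot 6 = 1874 + 774 = 2648$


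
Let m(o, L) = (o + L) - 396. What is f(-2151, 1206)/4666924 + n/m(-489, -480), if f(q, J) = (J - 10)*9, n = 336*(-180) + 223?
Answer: 70307383082/1592587815 ≈ 44.147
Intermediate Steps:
n = -60257 (n = -60480 + 223 = -60257)
m(o, L) = -396 + L + o (m(o, L) = (L + o) - 396 = -396 + L + o)
f(q, J) = -90 + 9*J (f(q, J) = (-10 + J)*9 = -90 + 9*J)
f(-2151, 1206)/4666924 + n/m(-489, -480) = (-90 + 9*1206)/4666924 - 60257/(-396 - 480 - 489) = (-90 + 10854)*(1/4666924) - 60257/(-1365) = 10764*(1/4666924) - 60257*(-1/1365) = 2691/1166731 + 60257/1365 = 70307383082/1592587815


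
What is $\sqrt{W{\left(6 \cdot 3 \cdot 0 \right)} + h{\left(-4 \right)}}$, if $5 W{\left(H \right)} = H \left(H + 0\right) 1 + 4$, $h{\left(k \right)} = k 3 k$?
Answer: $\frac{2 \sqrt{305}}{5} \approx 6.9857$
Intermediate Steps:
$h{\left(k \right)} = 3 k^{2}$ ($h{\left(k \right)} = 3 k k = 3 k^{2}$)
$W{\left(H \right)} = \frac{4}{5} + \frac{H^{2}}{5}$ ($W{\left(H \right)} = \frac{H \left(H + 0\right) 1 + 4}{5} = \frac{H H 1 + 4}{5} = \frac{H H + 4}{5} = \frac{H^{2} + 4}{5} = \frac{4 + H^{2}}{5} = \frac{4}{5} + \frac{H^{2}}{5}$)
$\sqrt{W{\left(6 \cdot 3 \cdot 0 \right)} + h{\left(-4 \right)}} = \sqrt{\left(\frac{4}{5} + \frac{\left(6 \cdot 3 \cdot 0\right)^{2}}{5}\right) + 3 \left(-4\right)^{2}} = \sqrt{\left(\frac{4}{5} + \frac{\left(18 \cdot 0\right)^{2}}{5}\right) + 3 \cdot 16} = \sqrt{\left(\frac{4}{5} + \frac{0^{2}}{5}\right) + 48} = \sqrt{\left(\frac{4}{5} + \frac{1}{5} \cdot 0\right) + 48} = \sqrt{\left(\frac{4}{5} + 0\right) + 48} = \sqrt{\frac{4}{5} + 48} = \sqrt{\frac{244}{5}} = \frac{2 \sqrt{305}}{5}$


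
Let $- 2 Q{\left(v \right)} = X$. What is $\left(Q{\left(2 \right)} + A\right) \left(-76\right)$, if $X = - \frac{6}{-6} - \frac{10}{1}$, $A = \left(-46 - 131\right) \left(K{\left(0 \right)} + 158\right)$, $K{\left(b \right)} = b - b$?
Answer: $2125074$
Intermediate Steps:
$K{\left(b \right)} = 0$
$A = -27966$ ($A = \left(-46 - 131\right) \left(0 + 158\right) = \left(-177\right) 158 = -27966$)
$X = -9$ ($X = \left(-6\right) \left(- \frac{1}{6}\right) - 10 = 1 - 10 = -9$)
$Q{\left(v \right)} = \frac{9}{2}$ ($Q{\left(v \right)} = \left(- \frac{1}{2}\right) \left(-9\right) = \frac{9}{2}$)
$\left(Q{\left(2 \right)} + A\right) \left(-76\right) = \left(\frac{9}{2} - 27966\right) \left(-76\right) = \left(- \frac{55923}{2}\right) \left(-76\right) = 2125074$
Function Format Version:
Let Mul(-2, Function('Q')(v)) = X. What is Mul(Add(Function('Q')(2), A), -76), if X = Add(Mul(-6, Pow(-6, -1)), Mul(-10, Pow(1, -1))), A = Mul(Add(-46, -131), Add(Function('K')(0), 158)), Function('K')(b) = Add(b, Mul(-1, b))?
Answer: 2125074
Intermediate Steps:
Function('K')(b) = 0
A = -27966 (A = Mul(Add(-46, -131), Add(0, 158)) = Mul(-177, 158) = -27966)
X = -9 (X = Add(Mul(-6, Rational(-1, 6)), Mul(-10, 1)) = Add(1, -10) = -9)
Function('Q')(v) = Rational(9, 2) (Function('Q')(v) = Mul(Rational(-1, 2), -9) = Rational(9, 2))
Mul(Add(Function('Q')(2), A), -76) = Mul(Add(Rational(9, 2), -27966), -76) = Mul(Rational(-55923, 2), -76) = 2125074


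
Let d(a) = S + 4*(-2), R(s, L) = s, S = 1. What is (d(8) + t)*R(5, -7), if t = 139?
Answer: 660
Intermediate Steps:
d(a) = -7 (d(a) = 1 + 4*(-2) = 1 - 8 = -7)
(d(8) + t)*R(5, -7) = (-7 + 139)*5 = 132*5 = 660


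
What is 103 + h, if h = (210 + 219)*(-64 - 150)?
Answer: -91703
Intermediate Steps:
h = -91806 (h = 429*(-214) = -91806)
103 + h = 103 - 91806 = -91703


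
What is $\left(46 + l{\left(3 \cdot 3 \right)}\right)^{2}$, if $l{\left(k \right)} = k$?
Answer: $3025$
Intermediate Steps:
$\left(46 + l{\left(3 \cdot 3 \right)}\right)^{2} = \left(46 + 3 \cdot 3\right)^{2} = \left(46 + 9\right)^{2} = 55^{2} = 3025$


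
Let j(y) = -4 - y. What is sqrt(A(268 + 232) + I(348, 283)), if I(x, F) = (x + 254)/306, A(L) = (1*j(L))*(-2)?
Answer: 5*sqrt(105077)/51 ≈ 31.780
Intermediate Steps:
A(L) = 8 + 2*L (A(L) = (1*(-4 - L))*(-2) = (-4 - L)*(-2) = 8 + 2*L)
I(x, F) = 127/153 + x/306 (I(x, F) = (254 + x)*(1/306) = 127/153 + x/306)
sqrt(A(268 + 232) + I(348, 283)) = sqrt((8 + 2*(268 + 232)) + (127/153 + (1/306)*348)) = sqrt((8 + 2*500) + (127/153 + 58/51)) = sqrt((8 + 1000) + 301/153) = sqrt(1008 + 301/153) = sqrt(154525/153) = 5*sqrt(105077)/51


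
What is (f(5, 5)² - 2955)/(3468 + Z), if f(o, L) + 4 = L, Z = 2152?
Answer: -1477/2810 ≈ -0.52562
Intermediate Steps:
f(o, L) = -4 + L
(f(5, 5)² - 2955)/(3468 + Z) = ((-4 + 5)² - 2955)/(3468 + 2152) = (1² - 2955)/5620 = (1 - 2955)*(1/5620) = -2954*1/5620 = -1477/2810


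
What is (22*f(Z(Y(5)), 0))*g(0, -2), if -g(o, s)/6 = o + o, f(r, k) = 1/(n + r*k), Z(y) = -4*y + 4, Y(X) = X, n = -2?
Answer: 0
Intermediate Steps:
Z(y) = 4 - 4*y
f(r, k) = 1/(-2 + k*r) (f(r, k) = 1/(-2 + r*k) = 1/(-2 + k*r))
g(o, s) = -12*o (g(o, s) = -6*(o + o) = -12*o)
(22*f(Z(Y(5)), 0))*g(0, -2) = (22/(-2 + 0*(4 - 4*5)))*(-12*0) = (22/(-2 + 0*(4 - 20)))*0 = (22/(-2 + 0*(-16)))*0 = (22/(-2 + 0))*0 = (22/(-2))*0 = (22*(-½))*0 = -11*0 = 0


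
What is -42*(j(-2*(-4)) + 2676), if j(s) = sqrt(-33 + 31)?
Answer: -112392 - 42*I*sqrt(2) ≈ -1.1239e+5 - 59.397*I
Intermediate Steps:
j(s) = I*sqrt(2) (j(s) = sqrt(-2) = I*sqrt(2))
-42*(j(-2*(-4)) + 2676) = -42*(I*sqrt(2) + 2676) = -42*(2676 + I*sqrt(2)) = -112392 - 42*I*sqrt(2)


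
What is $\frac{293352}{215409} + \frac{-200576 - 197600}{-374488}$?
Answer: $\frac{8151145740}{3361170233} \approx 2.4251$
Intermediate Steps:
$\frac{293352}{215409} + \frac{-200576 - 197600}{-374488} = 293352 \cdot \frac{1}{215409} + \left(-200576 - 197600\right) \left(- \frac{1}{374488}\right) = \frac{97784}{71803} - - \frac{49772}{46811} = \frac{97784}{71803} + \frac{49772}{46811} = \frac{8151145740}{3361170233}$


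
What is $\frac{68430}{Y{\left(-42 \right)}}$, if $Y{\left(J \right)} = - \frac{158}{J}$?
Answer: $\frac{1437030}{79} \approx 18190.0$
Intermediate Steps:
$\frac{68430}{Y{\left(-42 \right)}} = \frac{68430}{\left(-158\right) \frac{1}{-42}} = \frac{68430}{\left(-158\right) \left(- \frac{1}{42}\right)} = \frac{68430}{\frac{79}{21}} = 68430 \cdot \frac{21}{79} = \frac{1437030}{79}$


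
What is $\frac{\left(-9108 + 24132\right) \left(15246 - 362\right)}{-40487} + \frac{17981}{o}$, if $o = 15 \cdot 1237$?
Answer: $- \frac{4148489446133}{751236285} \approx -5522.2$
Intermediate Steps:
$o = 18555$
$\frac{\left(-9108 + 24132\right) \left(15246 - 362\right)}{-40487} + \frac{17981}{o} = \frac{\left(-9108 + 24132\right) \left(15246 - 362\right)}{-40487} + \frac{17981}{18555} = 15024 \cdot 14884 \left(- \frac{1}{40487}\right) + 17981 \cdot \frac{1}{18555} = 223617216 \left(- \frac{1}{40487}\right) + \frac{17981}{18555} = - \frac{223617216}{40487} + \frac{17981}{18555} = - \frac{4148489446133}{751236285}$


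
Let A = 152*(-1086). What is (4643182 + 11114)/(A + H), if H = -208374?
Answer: -258572/20747 ≈ -12.463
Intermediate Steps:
A = -165072
(4643182 + 11114)/(A + H) = (4643182 + 11114)/(-165072 - 208374) = 4654296/(-373446) = 4654296*(-1/373446) = -258572/20747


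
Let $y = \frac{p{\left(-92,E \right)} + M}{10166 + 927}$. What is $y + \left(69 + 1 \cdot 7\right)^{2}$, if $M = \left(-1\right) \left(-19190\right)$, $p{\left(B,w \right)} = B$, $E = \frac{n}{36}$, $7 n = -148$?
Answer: $\frac{64092266}{11093} \approx 5777.7$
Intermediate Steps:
$n = - \frac{148}{7}$ ($n = \frac{1}{7} \left(-148\right) = - \frac{148}{7} \approx -21.143$)
$E = - \frac{37}{63}$ ($E = - \frac{148}{7 \cdot 36} = \left(- \frac{148}{7}\right) \frac{1}{36} = - \frac{37}{63} \approx -0.5873$)
$M = 19190$
$y = \frac{19098}{11093}$ ($y = \frac{-92 + 19190}{10166 + 927} = \frac{19098}{11093} \approx 1.7216$)
$y + \left(69 + 1 \cdot 7\right)^{2} = \frac{19098}{11093} + \left(69 + 1 \cdot 7\right)^{2} = \frac{19098}{11093} + \left(69 + 7\right)^{2} = \frac{19098}{11093} + 76^{2} = \frac{19098}{11093} + 5776 = \frac{64092266}{11093}$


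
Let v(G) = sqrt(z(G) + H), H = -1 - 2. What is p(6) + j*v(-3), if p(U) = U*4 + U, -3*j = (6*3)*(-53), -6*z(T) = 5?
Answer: 30 + 53*I*sqrt(138) ≈ 30.0 + 622.61*I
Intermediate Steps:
z(T) = -5/6 (z(T) = -1/6*5 = -5/6)
j = 318 (j = -6*3*(-53)/3 = -6*(-53) = -1/3*(-954) = 318)
H = -3
p(U) = 5*U (p(U) = 4*U + U = 5*U)
v(G) = I*sqrt(138)/6 (v(G) = sqrt(-5/6 - 3) = sqrt(-23/6) = I*sqrt(138)/6)
p(6) + j*v(-3) = 5*6 + 318*(I*sqrt(138)/6) = 30 + 53*I*sqrt(138)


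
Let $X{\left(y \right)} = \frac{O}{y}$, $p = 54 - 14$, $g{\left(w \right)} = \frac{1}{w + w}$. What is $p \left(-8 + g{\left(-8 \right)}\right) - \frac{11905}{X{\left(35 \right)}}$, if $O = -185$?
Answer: $\frac{142805}{74} \approx 1929.8$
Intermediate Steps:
$g{\left(w \right)} = \frac{1}{2 w}$
$p = 40$ ($p = 54 - 14 = 40$)
$X{\left(y \right)} = - \frac{185}{y}$
$p \left(-8 + g{\left(-8 \right)}\right) - \frac{11905}{X{\left(35 \right)}} = 40 \left(-8 + \frac{1}{2 \left(-8\right)}\right) - \frac{11905}{\left(-185\right) \frac{1}{35}} = 40 \left(-8 + \frac{1}{2} \left(- \frac{1}{8}\right)\right) - \frac{11905}{\left(-185\right) \frac{1}{35}} = 40 \left(-8 - \frac{1}{16}\right) - \frac{11905}{- \frac{37}{7}} = 40 \left(- \frac{129}{16}\right) - - \frac{83335}{37} = - \frac{645}{2} + \frac{83335}{37} = \frac{142805}{74}$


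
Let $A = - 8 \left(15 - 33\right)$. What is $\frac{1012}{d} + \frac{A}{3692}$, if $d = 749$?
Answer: $\frac{961040}{691327} \approx 1.3901$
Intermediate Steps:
$A = 144$ ($A = \left(-8\right) \left(-18\right) = 144$)
$\frac{1012}{d} + \frac{A}{3692} = \frac{1012}{749} + \frac{144}{3692} = 1012 \cdot \frac{1}{749} + 144 \cdot \frac{1}{3692} = \frac{1012}{749} + \frac{36}{923} = \frac{961040}{691327}$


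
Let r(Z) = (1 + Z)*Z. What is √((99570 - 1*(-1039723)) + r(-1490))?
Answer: √3357903 ≈ 1832.5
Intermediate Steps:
r(Z) = Z*(1 + Z)
√((99570 - 1*(-1039723)) + r(-1490)) = √((99570 - 1*(-1039723)) - 1490*(1 - 1490)) = √((99570 + 1039723) - 1490*(-1489)) = √(1139293 + 2218610) = √3357903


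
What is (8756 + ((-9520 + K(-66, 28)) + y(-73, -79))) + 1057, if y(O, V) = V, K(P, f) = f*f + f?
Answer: 1026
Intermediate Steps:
K(P, f) = f + f² (K(P, f) = f² + f = f + f²)
(8756 + ((-9520 + K(-66, 28)) + y(-73, -79))) + 1057 = (8756 + ((-9520 + 28*(1 + 28)) - 79)) + 1057 = (8756 + ((-9520 + 28*29) - 79)) + 1057 = (8756 + ((-9520 + 812) - 79)) + 1057 = (8756 + (-8708 - 79)) + 1057 = (8756 - 8787) + 1057 = -31 + 1057 = 1026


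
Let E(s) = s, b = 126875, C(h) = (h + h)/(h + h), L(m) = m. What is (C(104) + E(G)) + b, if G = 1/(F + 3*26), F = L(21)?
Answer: 12560725/99 ≈ 1.2688e+5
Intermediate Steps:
F = 21
C(h) = 1 (C(h) = (2*h)/((2*h)) = (2*h)*(1/(2*h)) = 1)
G = 1/99 (G = 1/(21 + 3*26) = 1/(21 + 78) = 1/99 ≈ 0.010101)
(C(104) + E(G)) + b = (1 + 1/99) + 126875 = 100/99 + 126875 = 12560725/99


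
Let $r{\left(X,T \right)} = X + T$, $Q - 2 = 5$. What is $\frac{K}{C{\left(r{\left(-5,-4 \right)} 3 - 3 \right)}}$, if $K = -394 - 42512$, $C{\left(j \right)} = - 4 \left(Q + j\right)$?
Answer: $- \frac{21453}{46} \approx -466.37$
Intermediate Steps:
$Q = 7$ ($Q = 2 + 5 = 7$)
$r{\left(X,T \right)} = T + X$
$C{\left(j \right)} = -28 - 4 j$ ($C{\left(j \right)} = - 4 \left(7 + j\right) = -28 - 4 j$)
$K = -42906$ ($K = -394 - 42512 = -42906$)
$\frac{K}{C{\left(r{\left(-5,-4 \right)} 3 - 3 \right)}} = - \frac{42906}{-28 - 4 \left(\left(-4 - 5\right) 3 - 3\right)} = - \frac{42906}{-28 - 4 \left(\left(-9\right) 3 - 3\right)} = - \frac{42906}{-28 - 4 \left(-27 - 3\right)} = - \frac{42906}{-28 - -120} = - \frac{42906}{-28 + 120} = - \frac{42906}{92} = \left(-42906\right) \frac{1}{92} = - \frac{21453}{46}$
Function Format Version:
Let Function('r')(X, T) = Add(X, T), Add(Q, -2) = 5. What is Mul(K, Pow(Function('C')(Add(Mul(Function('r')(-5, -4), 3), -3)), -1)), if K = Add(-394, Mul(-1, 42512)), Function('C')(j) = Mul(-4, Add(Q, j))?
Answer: Rational(-21453, 46) ≈ -466.37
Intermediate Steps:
Q = 7 (Q = Add(2, 5) = 7)
Function('r')(X, T) = Add(T, X)
Function('C')(j) = Add(-28, Mul(-4, j)) (Function('C')(j) = Mul(-4, Add(7, j)) = Add(-28, Mul(-4, j)))
K = -42906 (K = Add(-394, -42512) = -42906)
Mul(K, Pow(Function('C')(Add(Mul(Function('r')(-5, -4), 3), -3)), -1)) = Mul(-42906, Pow(Add(-28, Mul(-4, Add(Mul(Add(-4, -5), 3), -3))), -1)) = Mul(-42906, Pow(Add(-28, Mul(-4, Add(Mul(-9, 3), -3))), -1)) = Mul(-42906, Pow(Add(-28, Mul(-4, Add(-27, -3))), -1)) = Mul(-42906, Pow(Add(-28, Mul(-4, -30)), -1)) = Mul(-42906, Pow(Add(-28, 120), -1)) = Mul(-42906, Pow(92, -1)) = Mul(-42906, Rational(1, 92)) = Rational(-21453, 46)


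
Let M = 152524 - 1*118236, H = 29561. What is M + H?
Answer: 63849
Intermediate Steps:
M = 34288 (M = 152524 - 118236 = 34288)
M + H = 34288 + 29561 = 63849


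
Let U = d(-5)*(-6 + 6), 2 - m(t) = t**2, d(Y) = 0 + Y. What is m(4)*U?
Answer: 0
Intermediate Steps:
d(Y) = Y
m(t) = 2 - t**2
U = 0 (U = -5*(-6 + 6) = -5*0 = 0)
m(4)*U = (2 - 1*4**2)*0 = (2 - 1*16)*0 = (2 - 16)*0 = -14*0 = 0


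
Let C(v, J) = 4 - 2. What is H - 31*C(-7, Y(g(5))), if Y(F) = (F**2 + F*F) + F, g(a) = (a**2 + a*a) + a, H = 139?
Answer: 77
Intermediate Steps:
g(a) = a + 2*a**2 (g(a) = (a**2 + a**2) + a = 2*a**2 + a = a + 2*a**2)
Y(F) = F + 2*F**2 (Y(F) = (F**2 + F**2) + F = 2*F**2 + F = F + 2*F**2)
C(v, J) = 2
H - 31*C(-7, Y(g(5))) = 139 - 31*2 = 139 - 62 = 77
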